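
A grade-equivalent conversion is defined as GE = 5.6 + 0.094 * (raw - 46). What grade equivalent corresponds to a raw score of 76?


raw - median = 76 - 46 = 30
slope * diff = 0.094 * 30 = 2.82
GE = 5.6 + 2.82
GE = 8.42

8.42


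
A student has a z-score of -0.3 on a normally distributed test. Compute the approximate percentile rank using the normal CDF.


CDF(z) = 0.5 * (1 + erf(z/sqrt(2)))
erf(-0.2121) = -0.2358
CDF = 0.3821
Percentile rank = 0.3821 * 100 = 38.21

38.21


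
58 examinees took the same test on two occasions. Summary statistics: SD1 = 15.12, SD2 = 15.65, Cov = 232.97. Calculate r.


r = cov(X,Y) / (SD_X * SD_Y)
r = 232.97 / (15.12 * 15.65)
r = 232.97 / 236.628
r = 0.9845

0.9845


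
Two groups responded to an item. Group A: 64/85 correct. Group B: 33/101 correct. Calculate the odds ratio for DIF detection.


Odds_A = 64/21 = 3.0476
Odds_B = 33/68 = 0.4853
OR = Odds_A / Odds_B = 3.0476 / 0.4853
Exactly, OR = (64 * 68) / (21 * 33) = 4352 / 693
OR = 6.2799

6.2799


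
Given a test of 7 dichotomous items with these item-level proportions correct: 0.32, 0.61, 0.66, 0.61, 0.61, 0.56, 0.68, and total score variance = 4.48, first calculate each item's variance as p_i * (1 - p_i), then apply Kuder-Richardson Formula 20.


For each item, compute p_i * q_i:
  Item 1: 0.32 * 0.68 = 0.2176
  Item 2: 0.61 * 0.39 = 0.2379
  Item 3: 0.66 * 0.34 = 0.2244
  Item 4: 0.61 * 0.39 = 0.2379
  Item 5: 0.61 * 0.39 = 0.2379
  Item 6: 0.56 * 0.44 = 0.2464
  Item 7: 0.68 * 0.32 = 0.2176
Sum(p_i * q_i) = 0.2176 + 0.2379 + 0.2244 + 0.2379 + 0.2379 + 0.2464 + 0.2176 = 1.6197
KR-20 = (k/(k-1)) * (1 - Sum(p_i*q_i) / Var_total)
= (7/6) * (1 - 1.6197/4.48)
= 1.1667 * 0.6385
KR-20 = 0.7449

0.7449


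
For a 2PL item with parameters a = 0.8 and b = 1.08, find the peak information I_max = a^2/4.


For 2PL, max info at theta = b = 1.08
I_max = a^2 / 4 = 0.8^2 / 4
= 0.64 / 4
I_max = 0.16

0.16


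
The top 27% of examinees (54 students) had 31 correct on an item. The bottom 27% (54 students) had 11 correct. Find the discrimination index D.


p_upper = 31/54 = 0.5741
p_lower = 11/54 = 0.2037
D = 0.5741 - 0.2037 = 0.3704

0.3704


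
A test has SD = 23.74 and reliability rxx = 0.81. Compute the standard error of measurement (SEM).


SEM = SD * sqrt(1 - rxx)
SEM = 23.74 * sqrt(1 - 0.81)
SEM = 23.74 * sqrt(0.19) = 23.74 * 0.43589
SEM = 10.348

10.348


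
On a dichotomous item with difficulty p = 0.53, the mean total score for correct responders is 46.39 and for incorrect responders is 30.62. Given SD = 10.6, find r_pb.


q = 1 - p = 0.47
rpb = ((M1 - M0) / SD) * sqrt(p * q)
rpb = ((46.39 - 30.62) / 10.6) * sqrt(0.53 * 0.47)
rpb = 0.7425

0.7425


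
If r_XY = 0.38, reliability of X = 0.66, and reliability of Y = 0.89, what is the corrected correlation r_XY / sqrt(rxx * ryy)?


r_corrected = rxy / sqrt(rxx * ryy)
= 0.38 / sqrt(0.66 * 0.89)
= 0.38 / sqrt(0.5874)
= 0.38 / 0.76642
r_corrected = 0.4958

0.4958


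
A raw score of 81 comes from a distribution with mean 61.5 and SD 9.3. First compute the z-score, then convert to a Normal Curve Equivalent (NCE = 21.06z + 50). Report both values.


z = (X - mean) / SD = (81 - 61.5) / 9.3
z = 19.5 / 9.3
z = 2.0968
NCE = NCE = 21.06z + 50
Carry z at full precision (z = 19.5 / 9.3) into the conversion:
NCE = 21.06 * (19.5 / 9.3) + 50 = 410.67 / 9.3 + 50
NCE = 44.1581 + 50
NCE = 94.1581

94.1581


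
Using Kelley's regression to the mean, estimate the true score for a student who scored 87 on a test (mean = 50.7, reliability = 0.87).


T_est = rxx * X + (1 - rxx) * mean
T_est = 0.87 * 87 + 0.13 * 50.7
T_est = 75.69 + 6.591
T_est = 82.281

82.281


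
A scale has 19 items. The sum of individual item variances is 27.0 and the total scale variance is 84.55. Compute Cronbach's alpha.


alpha = (k/(k-1)) * (1 - sum(si^2)/s_total^2)
= (19/18) * (1 - 27.0/84.55)
alpha = 0.7185

0.7185


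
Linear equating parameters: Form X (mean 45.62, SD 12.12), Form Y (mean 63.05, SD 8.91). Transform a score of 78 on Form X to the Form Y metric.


slope = SD_Y / SD_X = 8.91 / 12.12 ~ 0.7351
intercept = mean_Y - slope * mean_X = 63.05 - (8.91 / 12.12) * 45.62 ~ 29.5125
Y = slope * X + intercept. To avoid rounding drift from the rounded slope/intercept, evaluate the equivalent form Y = mean_Y + SD_Y * (X - mean_X) / SD_X at full precision:
Y = 63.05 + 8.91 * (78 - 45.62) / 12.12
Y = 63.05 + 8.91 * 32.38 / 12.12
Y = 63.05 + 288.5058 / 12.12
Y = 63.05 + 23.8041
Y = 86.8541

86.8541


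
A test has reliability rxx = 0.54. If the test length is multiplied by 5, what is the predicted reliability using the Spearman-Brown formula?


r_new = (n * rxx) / (1 + (n-1) * rxx)
r_new = (5 * 0.54) / (1 + 4 * 0.54)
r_new = 2.7 / 3.16
r_new = 0.8544

0.8544


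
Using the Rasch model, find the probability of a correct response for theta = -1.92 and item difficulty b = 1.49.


theta - b = -1.92 - 1.49 = -3.41
exp(-(theta - b)) = exp(3.41) = 30.2652
P = 1 / (1 + 30.2652)
P = 0.032

0.032


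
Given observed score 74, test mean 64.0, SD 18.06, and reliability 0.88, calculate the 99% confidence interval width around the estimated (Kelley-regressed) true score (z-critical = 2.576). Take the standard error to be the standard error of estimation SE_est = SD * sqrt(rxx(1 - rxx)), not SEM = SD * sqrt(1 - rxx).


True score estimate = 0.88*74 + 0.12*64.0 = 72.8
SE_est = SD * sqrt(rxx * (1 - rxx)) = 18.06 * sqrt(0.88 * 0.12) = 18.06 * sqrt(0.1056) = 5.868805
CI = T_est +/- z * SE_est, so width = 2 * z * SE_est = 2 * 2.576 * 5.868805
Width = 30.2361

30.2361


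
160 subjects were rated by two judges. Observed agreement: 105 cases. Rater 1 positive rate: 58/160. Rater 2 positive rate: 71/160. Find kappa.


P_o = 105/160 = 0.65625
P_e = (58*71 + 102*89) / 25600 = 0.515469
kappa = (P_o - P_e) / (1 - P_e)
kappa = (0.65625 - 0.515469) / (1 - 0.515469)
kappa = 0.2906

0.2906


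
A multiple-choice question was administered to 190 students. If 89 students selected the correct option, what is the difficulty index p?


Item difficulty p = number correct / total examinees
p = 89 / 190
p = 0.4684

0.4684


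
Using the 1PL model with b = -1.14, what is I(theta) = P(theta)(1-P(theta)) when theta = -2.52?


P = 1/(1+exp(-(-2.52--1.14))) = 0.201
I = P*(1-P) = 0.201 * 0.799
I = 0.1606

0.1606


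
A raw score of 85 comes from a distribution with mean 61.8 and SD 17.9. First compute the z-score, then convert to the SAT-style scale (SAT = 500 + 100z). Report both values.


z = (X - mean) / SD = (85 - 61.8) / 17.9
z = 23.2 / 17.9
z = 1.2961
SAT-scale = SAT = 500 + 100z
Carry z at full precision (z = 23.2 / 17.9) into the conversion:
SAT-scale = 500 + 100 * (23.2 / 17.9) = 500 + 2320 / 17.9
SAT-scale = 500 + 129.6089
SAT-scale = 629.6089

629.6089


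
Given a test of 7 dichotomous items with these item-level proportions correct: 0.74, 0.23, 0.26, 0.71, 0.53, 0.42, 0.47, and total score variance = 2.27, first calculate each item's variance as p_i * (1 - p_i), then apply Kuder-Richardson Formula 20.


For each item, compute p_i * q_i:
  Item 1: 0.74 * 0.26 = 0.1924
  Item 2: 0.23 * 0.77 = 0.1771
  Item 3: 0.26 * 0.74 = 0.1924
  Item 4: 0.71 * 0.29 = 0.2059
  Item 5: 0.53 * 0.47 = 0.2491
  Item 6: 0.42 * 0.58 = 0.2436
  Item 7: 0.47 * 0.53 = 0.2491
Sum(p_i * q_i) = 0.1924 + 0.1771 + 0.1924 + 0.2059 + 0.2491 + 0.2436 + 0.2491 = 1.5096
KR-20 = (k/(k-1)) * (1 - Sum(p_i*q_i) / Var_total)
= (7/6) * (1 - 1.5096/2.27)
= 1.1667 * 0.335
KR-20 = 0.3908

0.3908


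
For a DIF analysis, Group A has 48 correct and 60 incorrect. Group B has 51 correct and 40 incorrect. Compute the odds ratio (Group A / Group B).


Odds_A = 48/60 = 0.8
Odds_B = 51/40 = 1.275
OR = Odds_A / Odds_B = 0.8 / 1.275
Exactly, OR = (48 * 40) / (60 * 51) = 1920 / 3060
OR = 0.6275

0.6275


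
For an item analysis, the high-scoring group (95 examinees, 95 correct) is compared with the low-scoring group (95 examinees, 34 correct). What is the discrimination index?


p_upper = 95/95 = 1.0
p_lower = 34/95 = 0.3579
D = 1.0 - 0.3579 = 0.6421

0.6421


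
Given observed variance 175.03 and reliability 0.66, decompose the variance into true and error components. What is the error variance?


var_true = rxx * var_obs = 0.66 * 175.03 = 115.5198
var_error = var_obs - var_true
var_error = 175.03 - 115.5198
var_error = 59.5102

59.5102


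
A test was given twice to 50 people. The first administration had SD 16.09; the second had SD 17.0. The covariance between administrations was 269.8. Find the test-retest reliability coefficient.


r = cov(X,Y) / (SD_X * SD_Y)
r = 269.8 / (16.09 * 17.0)
r = 269.8 / 273.53
r = 0.9864

0.9864


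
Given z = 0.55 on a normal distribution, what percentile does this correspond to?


CDF(z) = 0.5 * (1 + erf(z/sqrt(2)))
erf(0.3889) = 0.4177
CDF = 0.7088
Percentile rank = 0.7088 * 100 = 70.88

70.88


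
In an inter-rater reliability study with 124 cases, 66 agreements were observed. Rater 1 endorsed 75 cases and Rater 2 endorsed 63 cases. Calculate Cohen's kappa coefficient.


P_o = 66/124 = 0.532258
P_e = (75*63 + 49*61) / 15376 = 0.501691
kappa = (P_o - P_e) / (1 - P_e)
kappa = (0.532258 - 0.501691) / (1 - 0.501691)
kappa = 0.0613

0.0613


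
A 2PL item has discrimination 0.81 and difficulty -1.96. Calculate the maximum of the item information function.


For 2PL, max info at theta = b = -1.96
I_max = a^2 / 4 = 0.81^2 / 4
= 0.6561 / 4
I_max = 0.164

0.164


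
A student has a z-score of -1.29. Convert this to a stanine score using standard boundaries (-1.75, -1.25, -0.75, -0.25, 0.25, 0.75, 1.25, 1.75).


Stanine boundaries: [-1.75, -1.25, -0.75, -0.25, 0.25, 0.75, 1.25, 1.75]
z = -1.29
Check each boundary:
  z >= -1.75 -> could be stanine 2
  z < -1.25
  z < -0.75
  z < -0.25
  z < 0.25
  z < 0.75
  z < 1.25
  z < 1.75
Highest qualifying boundary gives stanine = 2

2


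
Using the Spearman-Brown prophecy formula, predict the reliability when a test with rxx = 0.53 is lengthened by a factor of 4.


r_new = (n * rxx) / (1 + (n-1) * rxx)
r_new = (4 * 0.53) / (1 + 3 * 0.53)
r_new = 2.12 / 2.59
r_new = 0.8185

0.8185


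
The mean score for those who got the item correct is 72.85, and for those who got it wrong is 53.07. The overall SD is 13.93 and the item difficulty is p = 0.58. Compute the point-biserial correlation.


q = 1 - p = 0.42
rpb = ((M1 - M0) / SD) * sqrt(p * q)
rpb = ((72.85 - 53.07) / 13.93) * sqrt(0.58 * 0.42)
rpb = 0.7008

0.7008


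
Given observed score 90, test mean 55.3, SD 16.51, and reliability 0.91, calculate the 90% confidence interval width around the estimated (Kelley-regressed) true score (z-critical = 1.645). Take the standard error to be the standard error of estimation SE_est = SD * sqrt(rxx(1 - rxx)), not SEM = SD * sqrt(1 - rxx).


True score estimate = 0.91*90 + 0.09*55.3 = 86.877
SE_est = SD * sqrt(rxx * (1 - rxx)) = 16.51 * sqrt(0.91 * 0.09) = 16.51 * sqrt(0.0819) = 4.724861
CI = T_est +/- z * SE_est, so width = 2 * z * SE_est = 2 * 1.645 * 4.724861
Width = 15.5448

15.5448


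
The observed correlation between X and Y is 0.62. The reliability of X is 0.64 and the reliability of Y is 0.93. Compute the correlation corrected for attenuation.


r_corrected = rxy / sqrt(rxx * ryy)
= 0.62 / sqrt(0.64 * 0.93)
= 0.62 / sqrt(0.5952)
= 0.62 / 0.771492
r_corrected = 0.8036

0.8036


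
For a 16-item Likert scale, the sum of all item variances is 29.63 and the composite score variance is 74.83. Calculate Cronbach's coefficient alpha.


alpha = (k/(k-1)) * (1 - sum(si^2)/s_total^2)
= (16/15) * (1 - 29.63/74.83)
alpha = 0.6443

0.6443


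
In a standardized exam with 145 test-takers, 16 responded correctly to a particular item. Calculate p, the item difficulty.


Item difficulty p = number correct / total examinees
p = 16 / 145
p = 0.1103

0.1103


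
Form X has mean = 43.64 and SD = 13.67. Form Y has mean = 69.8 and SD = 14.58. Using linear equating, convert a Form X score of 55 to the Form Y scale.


slope = SD_Y / SD_X = 14.58 / 13.67 ~ 1.0666
intercept = mean_Y - slope * mean_X = 69.8 - (14.58 / 13.67) * 43.64 ~ 23.2549
Y = slope * X + intercept. To avoid rounding drift from the rounded slope/intercept, evaluate the equivalent form Y = mean_Y + SD_Y * (X - mean_X) / SD_X at full precision:
Y = 69.8 + 14.58 * (55 - 43.64) / 13.67
Y = 69.8 + 14.58 * 11.36 / 13.67
Y = 69.8 + 165.6288 / 13.67
Y = 69.8 + 12.1162
Y = 81.9162

81.9162


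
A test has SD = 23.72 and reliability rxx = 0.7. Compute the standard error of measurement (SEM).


SEM = SD * sqrt(1 - rxx)
SEM = 23.72 * sqrt(1 - 0.7)
SEM = 23.72 * sqrt(0.3) = 23.72 * 0.547723
SEM = 12.992

12.992


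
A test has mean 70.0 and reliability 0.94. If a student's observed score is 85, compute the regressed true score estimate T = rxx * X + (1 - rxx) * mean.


T_est = rxx * X + (1 - rxx) * mean
T_est = 0.94 * 85 + 0.06 * 70.0
T_est = 79.9 + 4.2
T_est = 84.1

84.1


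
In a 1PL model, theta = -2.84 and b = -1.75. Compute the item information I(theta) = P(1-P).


P = 1/(1+exp(-(-2.84--1.75))) = 0.2516
I = P*(1-P) = 0.2516 * 0.7484
I = 0.1883

0.1883


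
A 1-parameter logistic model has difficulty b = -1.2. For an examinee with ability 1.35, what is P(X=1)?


theta - b = 1.35 - -1.2 = 2.55
exp(-(theta - b)) = exp(-2.55) = 0.0781
P = 1 / (1 + 0.0781)
P = 0.9276

0.9276


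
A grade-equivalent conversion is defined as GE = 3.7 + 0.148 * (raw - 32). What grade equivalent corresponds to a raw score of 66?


raw - median = 66 - 32 = 34
slope * diff = 0.148 * 34 = 5.032
GE = 3.7 + 5.032
GE = 8.732

8.732


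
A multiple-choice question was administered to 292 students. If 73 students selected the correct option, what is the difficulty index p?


Item difficulty p = number correct / total examinees
p = 73 / 292
p = 0.25

0.25


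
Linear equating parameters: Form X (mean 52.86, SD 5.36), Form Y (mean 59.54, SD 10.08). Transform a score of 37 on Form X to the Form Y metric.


slope = SD_Y / SD_X = 10.08 / 5.36 ~ 1.8806
intercept = mean_Y - slope * mean_X = 59.54 - (10.08 / 5.36) * 52.86 ~ -39.8684
Y = slope * X + intercept. To avoid rounding drift from the rounded slope/intercept, evaluate the equivalent form Y = mean_Y + SD_Y * (X - mean_X) / SD_X at full precision:
Y = 59.54 + 10.08 * (37 - 52.86) / 5.36
Y = 59.54 - 10.08 * 15.86 / 5.36
Y = 59.54 - 159.8688 / 5.36
Y = 59.54 - 29.8263
Y = 29.7137

29.7137


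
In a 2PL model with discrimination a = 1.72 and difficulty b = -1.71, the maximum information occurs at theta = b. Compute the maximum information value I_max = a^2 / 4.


For 2PL, max info at theta = b = -1.71
I_max = a^2 / 4 = 1.72^2 / 4
= 2.9584 / 4
I_max = 0.7396

0.7396


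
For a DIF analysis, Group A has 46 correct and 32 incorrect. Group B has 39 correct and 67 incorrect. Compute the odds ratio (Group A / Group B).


Odds_A = 46/32 = 1.4375
Odds_B = 39/67 = 0.5821
OR = Odds_A / Odds_B = 1.4375 / 0.5821
Exactly, OR = (46 * 67) / (32 * 39) = 3082 / 1248
OR = 2.4696

2.4696


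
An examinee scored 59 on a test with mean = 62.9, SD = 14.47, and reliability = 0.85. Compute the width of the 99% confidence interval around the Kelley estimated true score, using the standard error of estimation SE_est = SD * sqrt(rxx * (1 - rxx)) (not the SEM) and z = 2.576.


True score estimate = 0.85*59 + 0.15*62.9 = 59.585
SE_est = SD * sqrt(rxx * (1 - rxx)) = 14.47 * sqrt(0.85 * 0.15) = 14.47 * sqrt(0.1275) = 5.166823
CI = T_est +/- z * SE_est, so width = 2 * z * SE_est = 2 * 2.576 * 5.166823
Width = 26.6195

26.6195


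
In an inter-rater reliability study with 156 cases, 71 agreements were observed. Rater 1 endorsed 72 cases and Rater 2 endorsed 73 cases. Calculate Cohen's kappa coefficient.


P_o = 71/156 = 0.455128
P_e = (72*73 + 84*83) / 24336 = 0.502465
kappa = (P_o - P_e) / (1 - P_e)
kappa = (0.455128 - 0.502465) / (1 - 0.502465)
kappa = -0.0951

-0.0951


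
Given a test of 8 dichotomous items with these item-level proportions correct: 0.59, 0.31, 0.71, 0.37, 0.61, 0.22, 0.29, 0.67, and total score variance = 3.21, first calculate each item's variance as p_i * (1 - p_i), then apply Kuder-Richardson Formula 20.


For each item, compute p_i * q_i:
  Item 1: 0.59 * 0.41 = 0.2419
  Item 2: 0.31 * 0.69 = 0.2139
  Item 3: 0.71 * 0.29 = 0.2059
  Item 4: 0.37 * 0.63 = 0.2331
  Item 5: 0.61 * 0.39 = 0.2379
  Item 6: 0.22 * 0.78 = 0.1716
  Item 7: 0.29 * 0.71 = 0.2059
  Item 8: 0.67 * 0.33 = 0.2211
Sum(p_i * q_i) = 0.2419 + 0.2139 + 0.2059 + 0.2331 + 0.2379 + 0.1716 + 0.2059 + 0.2211 = 1.7313
KR-20 = (k/(k-1)) * (1 - Sum(p_i*q_i) / Var_total)
= (8/7) * (1 - 1.7313/3.21)
= 1.1429 * 0.4607
KR-20 = 0.5265

0.5265


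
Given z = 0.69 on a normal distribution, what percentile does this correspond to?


CDF(z) = 0.5 * (1 + erf(z/sqrt(2)))
erf(0.4879) = 0.5098
CDF = 0.7549
Percentile rank = 0.7549 * 100 = 75.49

75.49


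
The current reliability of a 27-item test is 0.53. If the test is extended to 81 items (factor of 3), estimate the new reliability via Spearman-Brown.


r_new = (n * rxx) / (1 + (n-1) * rxx)
r_new = (3 * 0.53) / (1 + 2 * 0.53)
r_new = 1.59 / 2.06
r_new = 0.7718

0.7718


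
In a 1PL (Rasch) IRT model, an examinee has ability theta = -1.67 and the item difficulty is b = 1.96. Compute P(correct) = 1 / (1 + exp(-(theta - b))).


theta - b = -1.67 - 1.96 = -3.63
exp(-(theta - b)) = exp(3.63) = 37.7128
P = 1 / (1 + 37.7128)
P = 0.0258

0.0258


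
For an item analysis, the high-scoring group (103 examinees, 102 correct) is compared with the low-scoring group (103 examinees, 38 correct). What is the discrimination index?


p_upper = 102/103 = 0.9903
p_lower = 38/103 = 0.3689
D = 0.9903 - 0.3689 = 0.6214

0.6214


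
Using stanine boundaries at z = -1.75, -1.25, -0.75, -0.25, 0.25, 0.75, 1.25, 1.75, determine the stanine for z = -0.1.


Stanine boundaries: [-1.75, -1.25, -0.75, -0.25, 0.25, 0.75, 1.25, 1.75]
z = -0.1
Check each boundary:
  z >= -1.75 -> could be stanine 2
  z >= -1.25 -> could be stanine 3
  z >= -0.75 -> could be stanine 4
  z >= -0.25 -> could be stanine 5
  z < 0.25
  z < 0.75
  z < 1.25
  z < 1.75
Highest qualifying boundary gives stanine = 5

5


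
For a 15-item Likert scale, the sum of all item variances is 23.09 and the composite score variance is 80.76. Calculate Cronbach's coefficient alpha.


alpha = (k/(k-1)) * (1 - sum(si^2)/s_total^2)
= (15/14) * (1 - 23.09/80.76)
alpha = 0.7651

0.7651


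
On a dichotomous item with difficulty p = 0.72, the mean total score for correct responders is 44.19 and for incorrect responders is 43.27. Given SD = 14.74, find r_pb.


q = 1 - p = 0.28
rpb = ((M1 - M0) / SD) * sqrt(p * q)
rpb = ((44.19 - 43.27) / 14.74) * sqrt(0.72 * 0.28)
rpb = 0.028

0.028


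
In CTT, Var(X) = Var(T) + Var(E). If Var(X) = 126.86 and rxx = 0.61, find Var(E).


var_true = rxx * var_obs = 0.61 * 126.86 = 77.3846
var_error = var_obs - var_true
var_error = 126.86 - 77.3846
var_error = 49.4754

49.4754


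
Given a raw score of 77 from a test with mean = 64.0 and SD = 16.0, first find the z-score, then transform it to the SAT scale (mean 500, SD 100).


z = (X - mean) / SD = (77 - 64.0) / 16.0
z = 13.0 / 16.0
z = 0.8125
SAT-scale = SAT = 500 + 100z
Carry z at full precision (z = 13.0 / 16.0) into the conversion:
SAT-scale = 500 + 100 * (13.0 / 16.0) = 500 + 1300 / 16.0
SAT-scale = 500 + 81.25
SAT-scale = 581.25

581.25


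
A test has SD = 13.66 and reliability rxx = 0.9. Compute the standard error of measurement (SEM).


SEM = SD * sqrt(1 - rxx)
SEM = 13.66 * sqrt(1 - 0.9)
SEM = 13.66 * sqrt(0.1) = 13.66 * 0.316228
SEM = 4.3197

4.3197


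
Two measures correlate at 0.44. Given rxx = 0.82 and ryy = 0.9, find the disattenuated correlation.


r_corrected = rxy / sqrt(rxx * ryy)
= 0.44 / sqrt(0.82 * 0.9)
= 0.44 / sqrt(0.738)
= 0.44 / 0.859069
r_corrected = 0.5122

0.5122


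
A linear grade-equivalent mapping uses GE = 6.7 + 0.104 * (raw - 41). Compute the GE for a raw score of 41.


raw - median = 41 - 41 = 0
slope * diff = 0.104 * 0 = 0.0
GE = 6.7 + 0.0
GE = 6.7

6.7


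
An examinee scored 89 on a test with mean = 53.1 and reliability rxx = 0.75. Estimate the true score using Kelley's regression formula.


T_est = rxx * X + (1 - rxx) * mean
T_est = 0.75 * 89 + 0.25 * 53.1
T_est = 66.75 + 13.275
T_est = 80.025

80.025


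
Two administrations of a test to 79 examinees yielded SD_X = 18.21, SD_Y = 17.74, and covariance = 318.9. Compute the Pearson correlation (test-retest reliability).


r = cov(X,Y) / (SD_X * SD_Y)
r = 318.9 / (18.21 * 17.74)
r = 318.9 / 323.0454
r = 0.9872

0.9872


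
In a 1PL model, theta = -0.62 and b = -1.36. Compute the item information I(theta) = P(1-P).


P = 1/(1+exp(-(-0.62--1.36))) = 0.677
I = P*(1-P) = 0.677 * 0.323
I = 0.2187

0.2187


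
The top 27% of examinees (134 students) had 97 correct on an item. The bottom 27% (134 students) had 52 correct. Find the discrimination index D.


p_upper = 97/134 = 0.7239
p_lower = 52/134 = 0.3881
D = 0.7239 - 0.3881 = 0.3358

0.3358


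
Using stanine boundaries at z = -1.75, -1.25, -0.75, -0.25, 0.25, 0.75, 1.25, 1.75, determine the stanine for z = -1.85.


Stanine boundaries: [-1.75, -1.25, -0.75, -0.25, 0.25, 0.75, 1.25, 1.75]
z = -1.85
Check each boundary:
  z < -1.75
  z < -1.25
  z < -0.75
  z < -0.25
  z < 0.25
  z < 0.75
  z < 1.25
  z < 1.75
Highest qualifying boundary gives stanine = 1

1


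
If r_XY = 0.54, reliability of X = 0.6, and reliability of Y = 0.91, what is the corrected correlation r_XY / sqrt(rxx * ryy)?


r_corrected = rxy / sqrt(rxx * ryy)
= 0.54 / sqrt(0.6 * 0.91)
= 0.54 / sqrt(0.546)
= 0.54 / 0.738918
r_corrected = 0.7308

0.7308


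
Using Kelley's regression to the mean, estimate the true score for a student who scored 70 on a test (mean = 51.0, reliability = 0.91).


T_est = rxx * X + (1 - rxx) * mean
T_est = 0.91 * 70 + 0.09 * 51.0
T_est = 63.7 + 4.59
T_est = 68.29

68.29


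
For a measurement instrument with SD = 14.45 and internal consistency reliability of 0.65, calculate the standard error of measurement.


SEM = SD * sqrt(1 - rxx)
SEM = 14.45 * sqrt(1 - 0.65)
SEM = 14.45 * sqrt(0.35) = 14.45 * 0.591608
SEM = 8.5487

8.5487


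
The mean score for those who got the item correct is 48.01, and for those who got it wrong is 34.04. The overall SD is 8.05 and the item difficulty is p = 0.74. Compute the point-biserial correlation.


q = 1 - p = 0.26
rpb = ((M1 - M0) / SD) * sqrt(p * q)
rpb = ((48.01 - 34.04) / 8.05) * sqrt(0.74 * 0.26)
rpb = 0.7612

0.7612


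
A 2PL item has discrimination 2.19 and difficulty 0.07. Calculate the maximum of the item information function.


For 2PL, max info at theta = b = 0.07
I_max = a^2 / 4 = 2.19^2 / 4
= 4.7961 / 4
I_max = 1.199

1.199


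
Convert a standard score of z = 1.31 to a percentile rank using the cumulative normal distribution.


CDF(z) = 0.5 * (1 + erf(z/sqrt(2)))
erf(0.9263) = 0.8098
CDF = 0.9049
Percentile rank = 0.9049 * 100 = 90.49

90.49


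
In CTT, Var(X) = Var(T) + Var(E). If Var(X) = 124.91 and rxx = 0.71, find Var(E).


var_true = rxx * var_obs = 0.71 * 124.91 = 88.6861
var_error = var_obs - var_true
var_error = 124.91 - 88.6861
var_error = 36.2239

36.2239


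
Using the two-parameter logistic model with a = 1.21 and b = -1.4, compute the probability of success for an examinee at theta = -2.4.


a*(theta - b) = 1.21 * (-2.4 - -1.4) = -1.21
exp(--1.21) = 3.3535
P = 1 / (1 + 3.3535)
P = 0.2297

0.2297


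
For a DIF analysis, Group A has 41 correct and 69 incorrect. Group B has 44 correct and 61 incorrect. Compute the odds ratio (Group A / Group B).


Odds_A = 41/69 = 0.5942
Odds_B = 44/61 = 0.7213
OR = Odds_A / Odds_B = 0.5942 / 0.7213
Exactly, OR = (41 * 61) / (69 * 44) = 2501 / 3036
OR = 0.8238

0.8238


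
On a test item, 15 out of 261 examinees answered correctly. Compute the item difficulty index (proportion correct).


Item difficulty p = number correct / total examinees
p = 15 / 261
p = 0.0575

0.0575


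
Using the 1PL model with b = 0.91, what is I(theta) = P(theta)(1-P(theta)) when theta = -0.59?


P = 1/(1+exp(-(-0.59-0.91))) = 0.1824
I = P*(1-P) = 0.1824 * 0.8176
I = 0.1491

0.1491


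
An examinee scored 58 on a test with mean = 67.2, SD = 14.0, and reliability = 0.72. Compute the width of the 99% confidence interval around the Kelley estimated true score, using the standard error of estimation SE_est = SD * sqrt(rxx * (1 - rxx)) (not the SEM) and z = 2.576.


True score estimate = 0.72*58 + 0.28*67.2 = 60.576
SE_est = SD * sqrt(rxx * (1 - rxx)) = 14.0 * sqrt(0.72 * 0.28) = 14.0 * sqrt(0.2016) = 6.285984
CI = T_est +/- z * SE_est, so width = 2 * z * SE_est = 2 * 2.576 * 6.285984
Width = 32.3854

32.3854


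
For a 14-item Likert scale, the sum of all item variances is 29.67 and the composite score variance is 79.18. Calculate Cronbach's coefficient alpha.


alpha = (k/(k-1)) * (1 - sum(si^2)/s_total^2)
= (14/13) * (1 - 29.67/79.18)
alpha = 0.6734

0.6734


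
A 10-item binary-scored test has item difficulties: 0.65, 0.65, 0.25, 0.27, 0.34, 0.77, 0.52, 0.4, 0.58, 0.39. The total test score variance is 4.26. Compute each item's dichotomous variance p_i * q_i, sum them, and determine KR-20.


For each item, compute p_i * q_i:
  Item 1: 0.65 * 0.35 = 0.2275
  Item 2: 0.65 * 0.35 = 0.2275
  Item 3: 0.25 * 0.75 = 0.1875
  Item 4: 0.27 * 0.73 = 0.1971
  Item 5: 0.34 * 0.66 = 0.2244
  Item 6: 0.77 * 0.23 = 0.1771
  Item 7: 0.52 * 0.48 = 0.2496
  Item 8: 0.4 * 0.6 = 0.24
  Item 9: 0.58 * 0.42 = 0.2436
  Item 10: 0.39 * 0.61 = 0.2379
Sum(p_i * q_i) = 0.2275 + 0.2275 + 0.1875 + 0.1971 + 0.2244 + 0.1771 + 0.2496 + 0.24 + 0.2436 + 0.2379 = 2.2122
KR-20 = (k/(k-1)) * (1 - Sum(p_i*q_i) / Var_total)
= (10/9) * (1 - 2.2122/4.26)
= 1.1111 * 0.4807
KR-20 = 0.5341

0.5341


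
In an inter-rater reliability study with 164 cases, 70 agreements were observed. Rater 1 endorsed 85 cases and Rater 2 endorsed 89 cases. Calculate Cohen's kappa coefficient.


P_o = 70/164 = 0.426829
P_e = (85*89 + 79*75) / 26896 = 0.501562
kappa = (P_o - P_e) / (1 - P_e)
kappa = (0.426829 - 0.501562) / (1 - 0.501562)
kappa = -0.1499

-0.1499


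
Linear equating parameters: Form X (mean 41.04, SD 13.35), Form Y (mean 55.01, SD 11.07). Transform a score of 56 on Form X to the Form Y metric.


slope = SD_Y / SD_X = 11.07 / 13.35 ~ 0.8292
intercept = mean_Y - slope * mean_X = 55.01 - (11.07 / 13.35) * 41.04 ~ 20.9791
Y = slope * X + intercept. To avoid rounding drift from the rounded slope/intercept, evaluate the equivalent form Y = mean_Y + SD_Y * (X - mean_X) / SD_X at full precision:
Y = 55.01 + 11.07 * (56 - 41.04) / 13.35
Y = 55.01 + 11.07 * 14.96 / 13.35
Y = 55.01 + 165.6072 / 13.35
Y = 55.01 + 12.405
Y = 67.415

67.415


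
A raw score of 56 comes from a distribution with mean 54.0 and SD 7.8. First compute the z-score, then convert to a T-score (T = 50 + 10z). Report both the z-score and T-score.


z = (X - mean) / SD = (56 - 54.0) / 7.8
z = 2.0 / 7.8
z = 0.2564
T-score = T = 50 + 10z
Carry z at full precision (z = 2.0 / 7.8) into the conversion:
T-score = 50 + 10 * (2.0 / 7.8) = 50 + 20 / 7.8
T-score = 50 + 2.5641
T-score = 52.5641

52.5641


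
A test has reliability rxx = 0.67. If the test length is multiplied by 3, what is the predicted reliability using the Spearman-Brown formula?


r_new = (n * rxx) / (1 + (n-1) * rxx)
r_new = (3 * 0.67) / (1 + 2 * 0.67)
r_new = 2.01 / 2.34
r_new = 0.859

0.859


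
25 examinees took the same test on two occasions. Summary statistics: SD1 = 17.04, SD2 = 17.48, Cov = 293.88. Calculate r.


r = cov(X,Y) / (SD_X * SD_Y)
r = 293.88 / (17.04 * 17.48)
r = 293.88 / 297.8592
r = 0.9866

0.9866


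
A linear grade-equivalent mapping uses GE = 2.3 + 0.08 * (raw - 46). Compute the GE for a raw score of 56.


raw - median = 56 - 46 = 10
slope * diff = 0.08 * 10 = 0.8
GE = 2.3 + 0.8
GE = 3.1

3.1


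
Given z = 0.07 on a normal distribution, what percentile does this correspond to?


CDF(z) = 0.5 * (1 + erf(z/sqrt(2)))
erf(0.0495) = 0.0558
CDF = 0.5279
Percentile rank = 0.5279 * 100 = 52.79

52.79


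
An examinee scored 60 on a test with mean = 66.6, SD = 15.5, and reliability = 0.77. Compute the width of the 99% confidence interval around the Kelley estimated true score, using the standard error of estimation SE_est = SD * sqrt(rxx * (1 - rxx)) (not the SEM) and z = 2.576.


True score estimate = 0.77*60 + 0.23*66.6 = 61.518
SE_est = SD * sqrt(rxx * (1 - rxx)) = 15.5 * sqrt(0.77 * 0.23) = 15.5 * sqrt(0.1771) = 6.522904
CI = T_est +/- z * SE_est, so width = 2 * z * SE_est = 2 * 2.576 * 6.522904
Width = 33.606

33.606


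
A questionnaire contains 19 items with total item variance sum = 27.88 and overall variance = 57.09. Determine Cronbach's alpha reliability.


alpha = (k/(k-1)) * (1 - sum(si^2)/s_total^2)
= (19/18) * (1 - 27.88/57.09)
alpha = 0.5401

0.5401


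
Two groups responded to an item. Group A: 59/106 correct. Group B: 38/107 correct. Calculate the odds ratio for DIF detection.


Odds_A = 59/47 = 1.2553
Odds_B = 38/69 = 0.5507
OR = Odds_A / Odds_B = 1.2553 / 0.5507
Exactly, OR = (59 * 69) / (47 * 38) = 4071 / 1786
OR = 2.2794

2.2794


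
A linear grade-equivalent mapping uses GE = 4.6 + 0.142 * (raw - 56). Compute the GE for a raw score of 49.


raw - median = 49 - 56 = -7
slope * diff = 0.142 * -7 = -0.994
GE = 4.6 + -0.994
GE = 3.606

3.606


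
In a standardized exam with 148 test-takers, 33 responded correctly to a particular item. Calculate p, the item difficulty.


Item difficulty p = number correct / total examinees
p = 33 / 148
p = 0.223

0.223


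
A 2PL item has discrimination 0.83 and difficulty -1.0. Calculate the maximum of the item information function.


For 2PL, max info at theta = b = -1.0
I_max = a^2 / 4 = 0.83^2 / 4
= 0.6889 / 4
I_max = 0.1722

0.1722


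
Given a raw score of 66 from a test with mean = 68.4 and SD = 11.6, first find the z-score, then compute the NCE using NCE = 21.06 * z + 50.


z = (X - mean) / SD = (66 - 68.4) / 11.6
z = -2.4 / 11.6
z = -0.2069
NCE = NCE = 21.06z + 50
Carry z at full precision (z = -2.4 / 11.6) into the conversion:
NCE = 21.06 * (-2.4 / 11.6) + 50 = -50.544 / 11.6 + 50
NCE = -4.3572 + 50
NCE = 45.6428

45.6428


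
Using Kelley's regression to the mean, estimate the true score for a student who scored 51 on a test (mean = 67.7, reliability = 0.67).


T_est = rxx * X + (1 - rxx) * mean
T_est = 0.67 * 51 + 0.33 * 67.7
T_est = 34.17 + 22.341
T_est = 56.511

56.511


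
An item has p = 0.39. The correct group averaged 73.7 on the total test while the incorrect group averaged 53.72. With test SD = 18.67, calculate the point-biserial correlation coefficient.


q = 1 - p = 0.61
rpb = ((M1 - M0) / SD) * sqrt(p * q)
rpb = ((73.7 - 53.72) / 18.67) * sqrt(0.39 * 0.61)
rpb = 0.522

0.522


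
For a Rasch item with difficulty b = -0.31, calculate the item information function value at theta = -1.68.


P = 1/(1+exp(-(-1.68--0.31))) = 0.2026
I = P*(1-P) = 0.2026 * 0.7974
I = 0.1616

0.1616


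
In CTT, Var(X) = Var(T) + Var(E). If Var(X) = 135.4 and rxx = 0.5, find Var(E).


var_true = rxx * var_obs = 0.5 * 135.4 = 67.7
var_error = var_obs - var_true
var_error = 135.4 - 67.7
var_error = 67.7

67.7


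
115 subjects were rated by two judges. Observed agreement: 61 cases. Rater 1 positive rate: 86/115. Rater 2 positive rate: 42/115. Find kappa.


P_o = 61/115 = 0.530435
P_e = (86*42 + 29*73) / 13225 = 0.433195
kappa = (P_o - P_e) / (1 - P_e)
kappa = (0.530435 - 0.433195) / (1 - 0.433195)
kappa = 0.1716

0.1716


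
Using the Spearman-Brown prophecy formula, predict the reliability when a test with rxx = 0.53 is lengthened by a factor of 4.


r_new = (n * rxx) / (1 + (n-1) * rxx)
r_new = (4 * 0.53) / (1 + 3 * 0.53)
r_new = 2.12 / 2.59
r_new = 0.8185

0.8185


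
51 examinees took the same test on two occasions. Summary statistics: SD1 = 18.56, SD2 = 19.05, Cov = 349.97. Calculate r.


r = cov(X,Y) / (SD_X * SD_Y)
r = 349.97 / (18.56 * 19.05)
r = 349.97 / 353.568
r = 0.9898

0.9898


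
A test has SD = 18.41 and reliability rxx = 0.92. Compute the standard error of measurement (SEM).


SEM = SD * sqrt(1 - rxx)
SEM = 18.41 * sqrt(1 - 0.92)
SEM = 18.41 * sqrt(0.08) = 18.41 * 0.282843
SEM = 5.2071

5.2071


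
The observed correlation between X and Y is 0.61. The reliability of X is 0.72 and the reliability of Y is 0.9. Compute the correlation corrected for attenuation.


r_corrected = rxy / sqrt(rxx * ryy)
= 0.61 / sqrt(0.72 * 0.9)
= 0.61 / sqrt(0.648)
= 0.61 / 0.804984
r_corrected = 0.7578

0.7578


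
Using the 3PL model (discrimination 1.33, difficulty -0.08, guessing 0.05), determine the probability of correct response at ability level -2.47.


logit = 1.33*(-2.47 - -0.08) = -3.1787
P* = 1/(1 + exp(--3.1787)) = 0.04
P = 0.05 + (1 - 0.05) * 0.04
P = 0.088

0.088


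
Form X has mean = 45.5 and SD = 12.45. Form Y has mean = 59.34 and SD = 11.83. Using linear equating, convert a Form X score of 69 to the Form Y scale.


slope = SD_Y / SD_X = 11.83 / 12.45 ~ 0.9502
intercept = mean_Y - slope * mean_X = 59.34 - (11.83 / 12.45) * 45.5 ~ 16.1059
Y = slope * X + intercept. To avoid rounding drift from the rounded slope/intercept, evaluate the equivalent form Y = mean_Y + SD_Y * (X - mean_X) / SD_X at full precision:
Y = 59.34 + 11.83 * (69 - 45.5) / 12.45
Y = 59.34 + 11.83 * 23.5 / 12.45
Y = 59.34 + 278.005 / 12.45
Y = 59.34 + 22.3297
Y = 81.6697

81.6697


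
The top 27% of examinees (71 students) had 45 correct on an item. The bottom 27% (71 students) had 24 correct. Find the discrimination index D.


p_upper = 45/71 = 0.6338
p_lower = 24/71 = 0.338
D = 0.6338 - 0.338 = 0.2958

0.2958


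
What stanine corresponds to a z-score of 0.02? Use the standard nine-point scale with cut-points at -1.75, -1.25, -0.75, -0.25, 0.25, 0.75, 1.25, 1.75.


Stanine boundaries: [-1.75, -1.25, -0.75, -0.25, 0.25, 0.75, 1.25, 1.75]
z = 0.02
Check each boundary:
  z >= -1.75 -> could be stanine 2
  z >= -1.25 -> could be stanine 3
  z >= -0.75 -> could be stanine 4
  z >= -0.25 -> could be stanine 5
  z < 0.25
  z < 0.75
  z < 1.25
  z < 1.75
Highest qualifying boundary gives stanine = 5

5


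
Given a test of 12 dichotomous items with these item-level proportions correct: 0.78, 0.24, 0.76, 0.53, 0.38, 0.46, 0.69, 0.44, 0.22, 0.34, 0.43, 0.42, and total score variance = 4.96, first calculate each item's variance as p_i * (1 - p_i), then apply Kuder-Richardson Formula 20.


For each item, compute p_i * q_i:
  Item 1: 0.78 * 0.22 = 0.1716
  Item 2: 0.24 * 0.76 = 0.1824
  Item 3: 0.76 * 0.24 = 0.1824
  Item 4: 0.53 * 0.47 = 0.2491
  Item 5: 0.38 * 0.62 = 0.2356
  Item 6: 0.46 * 0.54 = 0.2484
  Item 7: 0.69 * 0.31 = 0.2139
  Item 8: 0.44 * 0.56 = 0.2464
  Item 9: 0.22 * 0.78 = 0.1716
  Item 10: 0.34 * 0.66 = 0.2244
  Item 11: 0.43 * 0.57 = 0.2451
  Item 12: 0.42 * 0.58 = 0.2436
Sum(p_i * q_i) = 0.1716 + 0.1824 + 0.1824 + 0.2491 + 0.2356 + 0.2484 + 0.2139 + 0.2464 + 0.1716 + 0.2244 + 0.2451 + 0.2436 = 2.6145
KR-20 = (k/(k-1)) * (1 - Sum(p_i*q_i) / Var_total)
= (12/11) * (1 - 2.6145/4.96)
= 1.0909 * 0.4729
KR-20 = 0.5159

0.5159


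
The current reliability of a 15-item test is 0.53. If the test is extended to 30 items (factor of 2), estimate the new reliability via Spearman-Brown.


r_new = (n * rxx) / (1 + (n-1) * rxx)
r_new = (2 * 0.53) / (1 + 1 * 0.53)
r_new = 1.06 / 1.53
r_new = 0.6928

0.6928


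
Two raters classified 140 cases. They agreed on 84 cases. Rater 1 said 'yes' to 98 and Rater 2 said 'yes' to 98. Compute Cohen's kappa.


P_o = 84/140 = 0.6
P_e = (98*98 + 42*42) / 19600 = 0.58
kappa = (P_o - P_e) / (1 - P_e)
kappa = (0.6 - 0.58) / (1 - 0.58)
kappa = 0.0476

0.0476


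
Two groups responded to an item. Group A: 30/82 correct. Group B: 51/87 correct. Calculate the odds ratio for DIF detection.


Odds_A = 30/52 = 0.5769
Odds_B = 51/36 = 1.4167
OR = Odds_A / Odds_B = 0.5769 / 1.4167
Exactly, OR = (30 * 36) / (52 * 51) = 1080 / 2652
OR = 0.4072

0.4072


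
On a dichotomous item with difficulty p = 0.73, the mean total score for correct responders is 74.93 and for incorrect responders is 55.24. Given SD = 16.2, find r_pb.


q = 1 - p = 0.27
rpb = ((M1 - M0) / SD) * sqrt(p * q)
rpb = ((74.93 - 55.24) / 16.2) * sqrt(0.73 * 0.27)
rpb = 0.5396

0.5396


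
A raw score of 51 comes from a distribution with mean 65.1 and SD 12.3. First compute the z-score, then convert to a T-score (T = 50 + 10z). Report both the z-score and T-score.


z = (X - mean) / SD = (51 - 65.1) / 12.3
z = -14.1 / 12.3
z = -1.1463
T-score = T = 50 + 10z
Carry z at full precision (z = -14.1 / 12.3) into the conversion:
T-score = 50 + 10 * (-14.1 / 12.3) = 50 + -141 / 12.3
T-score = 50 + -11.4634
T-score = 38.5366

38.5366


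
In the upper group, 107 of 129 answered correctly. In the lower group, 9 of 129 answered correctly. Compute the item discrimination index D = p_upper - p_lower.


p_upper = 107/129 = 0.8295
p_lower = 9/129 = 0.0698
D = 0.8295 - 0.0698 = 0.7597

0.7597


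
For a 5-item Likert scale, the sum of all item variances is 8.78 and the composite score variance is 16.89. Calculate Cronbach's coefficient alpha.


alpha = (k/(k-1)) * (1 - sum(si^2)/s_total^2)
= (5/4) * (1 - 8.78/16.89)
alpha = 0.6002

0.6002


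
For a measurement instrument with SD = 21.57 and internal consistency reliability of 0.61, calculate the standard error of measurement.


SEM = SD * sqrt(1 - rxx)
SEM = 21.57 * sqrt(1 - 0.61)
SEM = 21.57 * sqrt(0.39) = 21.57 * 0.6245
SEM = 13.4705

13.4705


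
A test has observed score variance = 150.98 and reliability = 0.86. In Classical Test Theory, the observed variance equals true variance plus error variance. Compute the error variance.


var_true = rxx * var_obs = 0.86 * 150.98 = 129.8428
var_error = var_obs - var_true
var_error = 150.98 - 129.8428
var_error = 21.1372

21.1372


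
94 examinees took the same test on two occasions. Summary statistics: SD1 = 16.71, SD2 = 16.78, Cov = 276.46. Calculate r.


r = cov(X,Y) / (SD_X * SD_Y)
r = 276.46 / (16.71 * 16.78)
r = 276.46 / 280.3938
r = 0.986

0.986


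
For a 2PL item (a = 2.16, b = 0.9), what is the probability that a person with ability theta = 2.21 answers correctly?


a*(theta - b) = 2.16 * (2.21 - 0.9) = 2.8296
exp(-2.8296) = 0.059
P = 1 / (1 + 0.059)
P = 0.9443

0.9443


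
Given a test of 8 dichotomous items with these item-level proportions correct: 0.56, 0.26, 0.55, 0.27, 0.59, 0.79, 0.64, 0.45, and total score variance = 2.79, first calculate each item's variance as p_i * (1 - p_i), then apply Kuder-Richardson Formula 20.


For each item, compute p_i * q_i:
  Item 1: 0.56 * 0.44 = 0.2464
  Item 2: 0.26 * 0.74 = 0.1924
  Item 3: 0.55 * 0.45 = 0.2475
  Item 4: 0.27 * 0.73 = 0.1971
  Item 5: 0.59 * 0.41 = 0.2419
  Item 6: 0.79 * 0.21 = 0.1659
  Item 7: 0.64 * 0.36 = 0.2304
  Item 8: 0.45 * 0.55 = 0.2475
Sum(p_i * q_i) = 0.2464 + 0.1924 + 0.2475 + 0.1971 + 0.2419 + 0.1659 + 0.2304 + 0.2475 = 1.7691
KR-20 = (k/(k-1)) * (1 - Sum(p_i*q_i) / Var_total)
= (8/7) * (1 - 1.7691/2.79)
= 1.1429 * 0.3659
KR-20 = 0.4182

0.4182


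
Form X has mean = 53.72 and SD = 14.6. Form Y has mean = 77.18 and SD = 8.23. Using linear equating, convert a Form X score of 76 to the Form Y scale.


slope = SD_Y / SD_X = 8.23 / 14.6 ~ 0.5637
intercept = mean_Y - slope * mean_X = 77.18 - (8.23 / 14.6) * 53.72 ~ 46.8981
Y = slope * X + intercept. To avoid rounding drift from the rounded slope/intercept, evaluate the equivalent form Y = mean_Y + SD_Y * (X - mean_X) / SD_X at full precision:
Y = 77.18 + 8.23 * (76 - 53.72) / 14.6
Y = 77.18 + 8.23 * 22.28 / 14.6
Y = 77.18 + 183.3644 / 14.6
Y = 77.18 + 12.5592
Y = 89.7392

89.7392


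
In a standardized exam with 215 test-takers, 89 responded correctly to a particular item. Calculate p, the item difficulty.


Item difficulty p = number correct / total examinees
p = 89 / 215
p = 0.414

0.414
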